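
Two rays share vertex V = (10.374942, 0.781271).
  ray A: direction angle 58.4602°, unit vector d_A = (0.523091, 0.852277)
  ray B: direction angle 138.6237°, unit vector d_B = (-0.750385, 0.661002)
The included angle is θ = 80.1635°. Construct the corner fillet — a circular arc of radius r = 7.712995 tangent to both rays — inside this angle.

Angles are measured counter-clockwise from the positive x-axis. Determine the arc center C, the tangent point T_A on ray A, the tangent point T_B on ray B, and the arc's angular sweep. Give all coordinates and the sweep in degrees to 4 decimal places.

center=(8.5957,12.6273) T_A=(15.1693,8.5927) T_B=(3.4974,6.8396) sweep=99.8365

bisector direction at 98.5419° = (-0.148533,0.988907)
center distance |VC| = r/sin(θ/2) = 7.712995/sin(40.0817°) = 11.978933
C = V + |VC|·bis = (8.5957,12.6273)
T_A = V + ((C−V)·d_A)·d_A = V + 9.1654·d_A = (15.1693,8.5927)
T_B = V + ((C−V)·d_B)·d_B = V + 9.1654·d_B = (3.4974,6.8396)
sweep = 180° − θ = 99.8365°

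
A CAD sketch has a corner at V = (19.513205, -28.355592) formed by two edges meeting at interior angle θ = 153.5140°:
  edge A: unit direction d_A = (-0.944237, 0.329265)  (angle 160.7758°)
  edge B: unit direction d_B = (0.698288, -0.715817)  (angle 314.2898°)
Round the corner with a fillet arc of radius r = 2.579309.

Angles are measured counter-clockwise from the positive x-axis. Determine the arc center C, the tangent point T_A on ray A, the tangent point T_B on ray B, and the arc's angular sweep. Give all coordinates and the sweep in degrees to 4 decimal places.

center=(18.0908,-30.5912) T_A=(18.9400,-28.1557) T_B=(19.9371,-28.7901) sweep=26.4860

bisector direction at 237.5328° = (-0.536817,-0.843699)
center distance |VC| = r/sin(θ/2) = 2.579309/sin(76.7570°) = 2.649774
C = V + |VC|·bis = (18.0908,-30.5912)
T_A = V + ((C−V)·d_A)·d_A = V + 0.6070·d_A = (18.9400,-28.1557)
T_B = V + ((C−V)·d_B)·d_B = V + 0.6070·d_B = (19.9371,-28.7901)
sweep = 180° − θ = 26.4860°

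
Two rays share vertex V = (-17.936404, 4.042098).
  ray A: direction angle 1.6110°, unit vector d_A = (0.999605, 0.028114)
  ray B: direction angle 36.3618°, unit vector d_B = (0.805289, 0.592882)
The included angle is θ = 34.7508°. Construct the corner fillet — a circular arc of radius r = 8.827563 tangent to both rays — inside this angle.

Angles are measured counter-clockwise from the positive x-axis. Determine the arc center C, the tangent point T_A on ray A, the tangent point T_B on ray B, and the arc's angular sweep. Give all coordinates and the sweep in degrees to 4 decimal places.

bisector direction at 18.9864° = (0.945596,0.325344)
center distance |VC| = r/sin(θ/2) = 8.827563/sin(17.3754°) = 29.560097
C = V + |VC|·bis = (10.0155,13.6593)
T_A = V + ((C−V)·d_A)·d_A = V + 28.2112·d_A = (10.2637,4.8352)
T_B = V + ((C−V)·d_B)·d_B = V + 28.2112·d_B = (4.7818,20.7680)
sweep = 180° − θ = 145.2492°

center=(10.0155,13.6593) T_A=(10.2637,4.8352) T_B=(4.7818,20.7680) sweep=145.2492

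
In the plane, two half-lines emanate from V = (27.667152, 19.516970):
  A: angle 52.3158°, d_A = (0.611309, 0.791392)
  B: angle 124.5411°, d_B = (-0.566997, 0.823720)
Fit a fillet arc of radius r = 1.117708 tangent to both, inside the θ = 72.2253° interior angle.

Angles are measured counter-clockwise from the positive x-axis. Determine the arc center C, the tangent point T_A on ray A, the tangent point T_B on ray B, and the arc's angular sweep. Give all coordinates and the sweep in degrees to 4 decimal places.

bisector direction at 88.4284° = (0.027425,0.999624)
center distance |VC| = r/sin(θ/2) = 1.117708/sin(36.1127°) = 1.896430
C = V + |VC|·bis = (27.7192,21.4127)
T_A = V + ((C−V)·d_A)·d_A = V + 1.5320·d_A = (28.6037,20.7294)
T_B = V + ((C−V)·d_B)·d_B = V + 1.5320·d_B = (26.7985,20.7789)
sweep = 180° − θ = 107.7747°

center=(27.7192,21.4127) T_A=(28.6037,20.7294) T_B=(26.7985,20.7789) sweep=107.7747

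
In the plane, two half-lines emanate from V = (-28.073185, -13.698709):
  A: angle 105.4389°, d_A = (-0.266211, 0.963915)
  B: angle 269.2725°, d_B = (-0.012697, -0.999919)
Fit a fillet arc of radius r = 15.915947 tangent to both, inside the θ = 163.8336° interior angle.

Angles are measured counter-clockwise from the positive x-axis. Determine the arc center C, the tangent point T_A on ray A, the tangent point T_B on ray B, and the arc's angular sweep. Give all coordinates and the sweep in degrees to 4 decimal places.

bisector direction at 187.3557° = (-0.991770,-0.128029)
center distance |VC| = r/sin(θ/2) = 15.915947/sin(81.9168°) = 16.075660
C = V + |VC|·bis = (-44.0165,-15.7569)
T_A = V + ((C−V)·d_A)·d_A = V + 2.2604·d_A = (-28.6749,-11.5199)
T_B = V + ((C−V)·d_B)·d_B = V + 2.2604·d_B = (-28.1019,-15.9589)
sweep = 180° − θ = 16.1664°

center=(-44.0165,-15.7569) T_A=(-28.6749,-11.5199) T_B=(-28.1019,-15.9589) sweep=16.1664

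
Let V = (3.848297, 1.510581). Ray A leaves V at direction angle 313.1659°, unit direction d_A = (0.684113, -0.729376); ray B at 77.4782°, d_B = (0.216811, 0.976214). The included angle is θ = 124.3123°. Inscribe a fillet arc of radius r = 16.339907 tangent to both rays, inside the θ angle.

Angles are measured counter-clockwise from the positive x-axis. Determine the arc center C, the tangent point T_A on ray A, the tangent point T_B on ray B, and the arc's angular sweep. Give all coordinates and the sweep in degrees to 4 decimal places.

bisector direction at 15.3221° = (0.964456,0.264244)
center distance |VC| = r/sin(θ/2) = 16.339907/sin(62.1561°) = 18.479380
C = V + |VC|·bis = (21.6708,6.3937)
T_A = V + ((C−V)·d_A)·d_A = V + 8.6310·d_A = (9.7529,-4.7847)
T_B = V + ((C−V)·d_B)·d_B = V + 8.6310·d_B = (5.7196,9.9363)
sweep = 180° − θ = 55.6877°

center=(21.6708,6.3937) T_A=(9.7529,-4.7847) T_B=(5.7196,9.9363) sweep=55.6877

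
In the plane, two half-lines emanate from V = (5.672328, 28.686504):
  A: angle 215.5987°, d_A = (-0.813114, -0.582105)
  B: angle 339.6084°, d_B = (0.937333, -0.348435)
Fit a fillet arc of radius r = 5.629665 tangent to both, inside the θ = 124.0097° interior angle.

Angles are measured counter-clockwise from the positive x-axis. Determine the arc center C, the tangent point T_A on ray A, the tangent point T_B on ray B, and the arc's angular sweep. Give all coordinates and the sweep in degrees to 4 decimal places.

center=(6.5159,22.3669) T_A=(3.2389,26.9444) T_B=(8.4775,27.6437) sweep=55.9903

bisector direction at 277.6036° = (0.132318,-0.991207)
center distance |VC| = r/sin(θ/2) = 5.629665/sin(62.0048°) = 6.375703
C = V + |VC|·bis = (6.5159,22.3669)
T_A = V + ((C−V)·d_A)·d_A = V + 2.9927·d_A = (3.2389,26.9444)
T_B = V + ((C−V)·d_B)·d_B = V + 2.9927·d_B = (8.4775,27.6437)
sweep = 180° − θ = 55.9903°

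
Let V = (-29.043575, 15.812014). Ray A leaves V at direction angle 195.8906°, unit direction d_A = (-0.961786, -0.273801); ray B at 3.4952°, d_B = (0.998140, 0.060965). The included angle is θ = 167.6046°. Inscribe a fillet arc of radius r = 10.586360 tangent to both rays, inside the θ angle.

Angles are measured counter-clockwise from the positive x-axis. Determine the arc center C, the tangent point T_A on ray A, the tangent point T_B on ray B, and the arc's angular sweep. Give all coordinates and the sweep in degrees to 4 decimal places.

center=(-27.2507,5.3154) T_A=(-30.1493,15.4972) T_B=(-27.8961,15.8821) sweep=12.3954

bisector direction at 279.6929° = (0.168367,-0.985724)
center distance |VC| = r/sin(θ/2) = 10.586360/sin(83.8023°) = 10.648598
C = V + |VC|·bis = (-27.2507,5.3154)
T_A = V + ((C−V)·d_A)·d_A = V + 1.1496·d_A = (-30.1493,15.4972)
T_B = V + ((C−V)·d_B)·d_B = V + 1.1496·d_B = (-27.8961,15.8821)
sweep = 180° − θ = 12.3954°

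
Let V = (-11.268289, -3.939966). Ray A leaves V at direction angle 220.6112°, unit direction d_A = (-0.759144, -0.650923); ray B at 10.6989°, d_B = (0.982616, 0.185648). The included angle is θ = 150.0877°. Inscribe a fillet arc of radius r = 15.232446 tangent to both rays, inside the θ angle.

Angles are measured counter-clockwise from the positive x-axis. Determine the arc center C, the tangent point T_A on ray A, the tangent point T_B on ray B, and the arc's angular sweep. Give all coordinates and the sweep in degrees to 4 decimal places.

bisector direction at 295.6551° = (0.432952,-0.901417)
center distance |VC| = r/sin(θ/2) = 15.232446/sin(75.0439°) = 15.766560
C = V + |VC|·bis = (-4.4421,-18.1522)
T_A = V + ((C−V)·d_A)·d_A = V + 4.0690·d_A = (-14.3573,-6.5886)
T_B = V + ((C−V)·d_B)·d_B = V + 4.0690·d_B = (-7.2700,-3.1846)
sweep = 180° − θ = 29.9123°

center=(-4.4421,-18.1522) T_A=(-14.3573,-6.5886) T_B=(-7.2700,-3.1846) sweep=29.9123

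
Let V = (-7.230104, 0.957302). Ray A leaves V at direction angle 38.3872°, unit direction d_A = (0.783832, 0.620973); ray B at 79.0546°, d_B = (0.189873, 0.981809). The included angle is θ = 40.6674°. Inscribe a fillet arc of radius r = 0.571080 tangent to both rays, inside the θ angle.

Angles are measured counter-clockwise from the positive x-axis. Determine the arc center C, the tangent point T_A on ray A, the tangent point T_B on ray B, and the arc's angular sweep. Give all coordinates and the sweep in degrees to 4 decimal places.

center=(-6.3768,2.3619) T_A=(-6.0222,1.9142) T_B=(-6.9375,2.4703) sweep=139.3326

bisector direction at 58.7209° = (0.519207,0.854648)
center distance |VC| = r/sin(θ/2) = 0.571080/sin(20.3337°) = 1.643456
C = V + |VC|·bis = (-6.3768,2.3619)
T_A = V + ((C−V)·d_A)·d_A = V + 1.5410·d_A = (-6.0222,1.9142)
T_B = V + ((C−V)·d_B)·d_B = V + 1.5410·d_B = (-6.9375,2.4703)
sweep = 180° − θ = 139.3326°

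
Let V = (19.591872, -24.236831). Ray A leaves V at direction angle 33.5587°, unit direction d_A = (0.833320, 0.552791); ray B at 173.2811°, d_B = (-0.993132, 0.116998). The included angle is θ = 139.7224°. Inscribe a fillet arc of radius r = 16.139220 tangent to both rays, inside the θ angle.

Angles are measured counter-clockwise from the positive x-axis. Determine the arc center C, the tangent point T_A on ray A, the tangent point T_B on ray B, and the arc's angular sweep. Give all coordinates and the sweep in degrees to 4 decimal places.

center=(15.6023,-7.5160) T_A=(24.5239,-20.9651) T_B=(13.7140,-23.5444) sweep=40.2776

bisector direction at 103.4199° = (-0.232086,0.972695)
center distance |VC| = r/sin(θ/2) = 16.139220/sin(69.8612°) = 17.190207
C = V + |VC|·bis = (15.6023,-7.5160)
T_A = V + ((C−V)·d_A)·d_A = V + 5.9185·d_A = (24.5239,-20.9651)
T_B = V + ((C−V)·d_B)·d_B = V + 5.9185·d_B = (13.7140,-23.5444)
sweep = 180° − θ = 40.2776°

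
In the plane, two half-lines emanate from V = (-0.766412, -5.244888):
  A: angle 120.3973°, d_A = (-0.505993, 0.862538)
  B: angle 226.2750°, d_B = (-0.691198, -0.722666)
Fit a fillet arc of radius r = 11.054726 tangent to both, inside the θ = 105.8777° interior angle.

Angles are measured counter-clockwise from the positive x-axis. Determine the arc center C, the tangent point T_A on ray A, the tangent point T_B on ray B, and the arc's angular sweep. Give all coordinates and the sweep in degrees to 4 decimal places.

bisector direction at 173.3362° = (-0.993244,0.116044)
center distance |VC| = r/sin(θ/2) = 11.054726/sin(52.9389°) = 13.853166
C = V + |VC|·bis = (-14.5260,-3.6373)
T_A = V + ((C−V)·d_A)·d_A = V + 8.3488·d_A = (-4.9909,1.9563)
T_B = V + ((C−V)·d_B)·d_B = V + 8.3488·d_B = (-6.5371,-11.2783)
sweep = 180° − θ = 74.1223°

center=(-14.5260,-3.6373) T_A=(-4.9909,1.9563) T_B=(-6.5371,-11.2783) sweep=74.1223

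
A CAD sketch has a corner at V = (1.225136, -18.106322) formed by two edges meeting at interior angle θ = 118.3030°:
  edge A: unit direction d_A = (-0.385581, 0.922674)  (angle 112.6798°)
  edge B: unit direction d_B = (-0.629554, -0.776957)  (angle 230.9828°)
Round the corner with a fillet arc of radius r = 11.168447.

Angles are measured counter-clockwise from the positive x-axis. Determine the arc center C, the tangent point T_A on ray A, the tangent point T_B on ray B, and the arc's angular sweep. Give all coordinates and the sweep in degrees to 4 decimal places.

center=(-11.6517,-16.2579) T_A=(-1.3469,-11.9516) T_B=(-2.9743,-23.2891) sweep=61.6970

bisector direction at 171.8313° = (-0.989854,0.142088)
center distance |VC| = r/sin(θ/2) = 11.168447/sin(59.1515°) = 13.008861
C = V + |VC|·bis = (-11.6517,-16.2579)
T_A = V + ((C−V)·d_A)·d_A = V + 6.6706·d_A = (-1.3469,-11.9516)
T_B = V + ((C−V)·d_B)·d_B = V + 6.6706·d_B = (-2.9743,-23.2891)
sweep = 180° − θ = 61.6970°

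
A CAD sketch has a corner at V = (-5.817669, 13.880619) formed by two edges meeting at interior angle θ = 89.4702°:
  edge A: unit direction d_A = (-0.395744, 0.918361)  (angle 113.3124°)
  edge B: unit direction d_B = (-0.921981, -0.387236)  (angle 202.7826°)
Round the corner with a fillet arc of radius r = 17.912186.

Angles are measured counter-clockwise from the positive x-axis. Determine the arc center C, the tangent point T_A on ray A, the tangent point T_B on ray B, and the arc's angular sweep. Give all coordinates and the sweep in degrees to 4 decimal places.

center=(-29.4220,23.3946) T_A=(-12.9722,30.4833) T_B=(-22.4858,6.8799) sweep=90.5298

bisector direction at 158.0475° = (-0.927494,0.373838)
center distance |VC| = r/sin(θ/2) = 17.912186/sin(44.7351°) = 25.449591
C = V + |VC|·bis = (-29.4220,23.3946)
T_A = V + ((C−V)·d_A)·d_A = V + 18.0786·d_A = (-12.9722,30.4833)
T_B = V + ((C−V)·d_B)·d_B = V + 18.0786·d_B = (-22.4858,6.8799)
sweep = 180° − θ = 90.5298°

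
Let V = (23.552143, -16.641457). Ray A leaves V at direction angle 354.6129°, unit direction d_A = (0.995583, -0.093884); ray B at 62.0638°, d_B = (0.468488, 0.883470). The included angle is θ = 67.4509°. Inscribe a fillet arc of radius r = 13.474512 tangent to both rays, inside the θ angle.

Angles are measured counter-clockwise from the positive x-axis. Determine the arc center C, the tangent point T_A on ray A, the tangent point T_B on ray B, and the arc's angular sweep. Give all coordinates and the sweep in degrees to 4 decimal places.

center=(44.9128,-5.1215) T_A=(43.6477,-18.5365) T_B=(33.0085,1.1912) sweep=112.5491

bisector direction at 28.3384° = (0.880160,0.474677)
center distance |VC| = r/sin(θ/2) = 13.474512/sin(33.7255°) = 24.269046
C = V + |VC|·bis = (44.9128,-5.1215)
T_A = V + ((C−V)·d_A)·d_A = V + 20.1847·d_A = (43.6477,-18.5365)
T_B = V + ((C−V)·d_B)·d_B = V + 20.1847·d_B = (33.0085,1.1912)
sweep = 180° − θ = 112.5491°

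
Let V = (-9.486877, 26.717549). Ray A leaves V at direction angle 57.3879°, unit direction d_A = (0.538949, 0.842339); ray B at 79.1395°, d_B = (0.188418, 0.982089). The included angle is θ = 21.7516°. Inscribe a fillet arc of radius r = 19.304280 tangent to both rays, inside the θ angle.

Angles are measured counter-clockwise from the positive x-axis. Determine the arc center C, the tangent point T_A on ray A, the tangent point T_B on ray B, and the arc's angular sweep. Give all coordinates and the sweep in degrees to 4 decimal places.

bisector direction at 68.2637° = (0.370335,0.928898)
center distance |VC| = r/sin(θ/2) = 19.304280/sin(10.8758°) = 102.311908
C = V + |VC|·bis = (28.4028,121.7549)
T_A = V + ((C−V)·d_A)·d_A = V + 100.4742·d_A = (44.6636,111.3509)
T_B = V + ((C−V)·d_B)·d_B = V + 100.4742·d_B = (9.4443,125.3922)
sweep = 180° − θ = 158.2484°

center=(28.4028,121.7549) T_A=(44.6636,111.3509) T_B=(9.4443,125.3922) sweep=158.2484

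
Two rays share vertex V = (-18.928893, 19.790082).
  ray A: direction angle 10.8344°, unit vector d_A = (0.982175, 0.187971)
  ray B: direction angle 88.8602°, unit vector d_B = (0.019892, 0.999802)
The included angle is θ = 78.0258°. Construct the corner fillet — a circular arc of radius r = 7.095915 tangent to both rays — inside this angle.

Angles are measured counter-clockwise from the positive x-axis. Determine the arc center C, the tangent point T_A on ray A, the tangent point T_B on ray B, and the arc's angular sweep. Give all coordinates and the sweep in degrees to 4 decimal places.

bisector direction at 49.8473° = (0.644827,0.764329)
center distance |VC| = r/sin(θ/2) = 7.095915/sin(39.0129°) = 11.272387
C = V + |VC|·bis = (-11.6602,28.4059)
T_A = V + ((C−V)·d_A)·d_A = V + 8.7587·d_A = (-10.3263,21.4365)
T_B = V + ((C−V)·d_B)·d_B = V + 8.7587·d_B = (-18.7547,28.5470)
sweep = 180° − θ = 101.9742°

center=(-11.6602,28.4059) T_A=(-10.3263,21.4365) T_B=(-18.7547,28.5470) sweep=101.9742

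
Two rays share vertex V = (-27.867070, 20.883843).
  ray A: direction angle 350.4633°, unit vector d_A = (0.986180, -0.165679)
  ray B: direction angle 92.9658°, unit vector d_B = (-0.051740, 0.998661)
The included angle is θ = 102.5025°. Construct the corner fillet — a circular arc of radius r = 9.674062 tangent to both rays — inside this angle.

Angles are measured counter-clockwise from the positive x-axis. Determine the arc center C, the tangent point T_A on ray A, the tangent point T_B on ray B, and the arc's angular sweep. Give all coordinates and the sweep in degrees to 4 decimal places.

bisector direction at 41.7146° = (0.746469,0.665420)
center distance |VC| = r/sin(θ/2) = 9.674062/sin(51.2512°) = 12.404263
C = V + |VC|·bis = (-18.6077,29.1379)
T_A = V + ((C−V)·d_A)·d_A = V + 7.7639·d_A = (-20.2105,19.5975)
T_B = V + ((C−V)·d_B)·d_B = V + 7.7639·d_B = (-28.2688,28.6374)
sweep = 180° − θ = 77.4975°

center=(-18.6077,29.1379) T_A=(-20.2105,19.5975) T_B=(-28.2688,28.6374) sweep=77.4975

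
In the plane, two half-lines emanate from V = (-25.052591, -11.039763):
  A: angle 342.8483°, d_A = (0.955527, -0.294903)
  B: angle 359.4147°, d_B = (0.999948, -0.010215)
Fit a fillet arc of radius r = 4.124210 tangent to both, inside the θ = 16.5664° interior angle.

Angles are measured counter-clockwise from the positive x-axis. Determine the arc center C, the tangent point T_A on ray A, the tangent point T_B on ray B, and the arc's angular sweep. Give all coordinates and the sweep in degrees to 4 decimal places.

bisector direction at 351.1315° = (0.988045,-0.154167)
center distance |VC| = r/sin(θ/2) = 4.124210/sin(8.2832°) = 28.627216
C = V + |VC|·bis = (3.2324,-15.4531)
T_A = V + ((C−V)·d_A)·d_A = V + 28.3286·d_A = (2.0161,-19.3939)
T_B = V + ((C−V)·d_B)·d_B = V + 28.3286·d_B = (3.2745,-11.3291)
sweep = 180° − θ = 163.4336°

center=(3.2324,-15.4531) T_A=(2.0161,-19.3939) T_B=(3.2745,-11.3291) sweep=163.4336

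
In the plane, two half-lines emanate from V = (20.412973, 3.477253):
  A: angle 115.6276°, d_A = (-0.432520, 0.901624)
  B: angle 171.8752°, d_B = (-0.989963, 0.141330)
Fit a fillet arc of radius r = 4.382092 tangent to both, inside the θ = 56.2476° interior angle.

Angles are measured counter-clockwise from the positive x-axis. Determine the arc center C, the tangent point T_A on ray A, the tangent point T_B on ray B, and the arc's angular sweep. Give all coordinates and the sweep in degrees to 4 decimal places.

center=(12.9159,8.9741) T_A=(16.8669,10.8694) T_B=(12.2965,4.6360) sweep=123.7524

bisector direction at 143.7514° = (-0.806459,0.591290)
center distance |VC| = r/sin(θ/2) = 4.382092/sin(28.1238°) = 9.296339
C = V + |VC|·bis = (12.9159,8.9741)
T_A = V + ((C−V)·d_A)·d_A = V + 8.1987·d_A = (16.8669,10.8694)
T_B = V + ((C−V)·d_B)·d_B = V + 8.1987·d_B = (12.2965,4.6360)
sweep = 180° − θ = 123.7524°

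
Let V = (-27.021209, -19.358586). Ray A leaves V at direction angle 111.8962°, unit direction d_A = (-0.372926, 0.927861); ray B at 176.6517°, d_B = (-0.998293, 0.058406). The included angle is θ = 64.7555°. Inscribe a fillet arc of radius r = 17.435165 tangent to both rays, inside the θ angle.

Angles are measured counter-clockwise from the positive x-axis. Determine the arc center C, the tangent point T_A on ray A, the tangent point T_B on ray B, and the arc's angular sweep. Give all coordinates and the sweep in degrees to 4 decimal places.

bisector direction at 144.2740° = (-0.811818,0.583910)
center distance |VC| = r/sin(θ/2) = 17.435165/sin(32.3777°) = 32.558733
C = V + |VC|·bis = (-53.4530,-0.3472)
T_A = V + ((C−V)·d_A)·d_A = V + 27.4970·d_A = (-37.2756,6.1548)
T_B = V + ((C−V)·d_B)·d_B = V + 27.4970·d_B = (-54.4713,-17.7526)
sweep = 180° − θ = 115.2445°

center=(-53.4530,-0.3472) T_A=(-37.2756,6.1548) T_B=(-54.4713,-17.7526) sweep=115.2445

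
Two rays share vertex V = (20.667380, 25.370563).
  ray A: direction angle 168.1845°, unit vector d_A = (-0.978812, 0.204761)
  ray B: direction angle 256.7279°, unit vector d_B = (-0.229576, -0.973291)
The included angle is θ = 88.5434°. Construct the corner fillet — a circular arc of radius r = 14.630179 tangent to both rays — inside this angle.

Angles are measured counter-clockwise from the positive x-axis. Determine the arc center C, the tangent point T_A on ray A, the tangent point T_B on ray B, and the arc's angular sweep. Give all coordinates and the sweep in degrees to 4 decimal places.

center=(2.9827,14.1232) T_A=(5.9784,28.4434) T_B=(17.2222,10.7645) sweep=91.4566

bisector direction at 212.4562° = (-0.843802,-0.536655)
center distance |VC| = r/sin(θ/2) = 14.630179/sin(44.2717°) = 20.958289
C = V + |VC|·bis = (2.9827,14.1232)
T_A = V + ((C−V)·d_A)·d_A = V + 15.0069·d_A = (5.9784,28.4434)
T_B = V + ((C−V)·d_B)·d_B = V + 15.0069·d_B = (17.2222,10.7645)
sweep = 180° − θ = 91.4566°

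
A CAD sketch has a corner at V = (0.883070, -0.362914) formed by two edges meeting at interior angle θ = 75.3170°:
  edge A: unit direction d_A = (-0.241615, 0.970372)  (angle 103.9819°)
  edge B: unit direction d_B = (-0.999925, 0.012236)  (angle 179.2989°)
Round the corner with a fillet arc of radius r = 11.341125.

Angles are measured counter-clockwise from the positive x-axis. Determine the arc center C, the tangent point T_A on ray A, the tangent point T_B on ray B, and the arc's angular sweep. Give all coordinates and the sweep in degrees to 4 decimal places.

center=(-13.6727,11.1572) T_A=(-2.6676,13.8974) T_B=(-13.8115,-0.1831) sweep=104.6830

bisector direction at 141.6404° = (-0.784131,0.620595)
center distance |VC| = r/sin(θ/2) = 11.341125/sin(37.6585°) = 18.562983
C = V + |VC|·bis = (-13.6727,11.1572)
T_A = V + ((C−V)·d_A)·d_A = V + 14.6957·d_A = (-2.6676,13.8974)
T_B = V + ((C−V)·d_B)·d_B = V + 14.6957·d_B = (-13.8115,-0.1831)
sweep = 180° − θ = 104.6830°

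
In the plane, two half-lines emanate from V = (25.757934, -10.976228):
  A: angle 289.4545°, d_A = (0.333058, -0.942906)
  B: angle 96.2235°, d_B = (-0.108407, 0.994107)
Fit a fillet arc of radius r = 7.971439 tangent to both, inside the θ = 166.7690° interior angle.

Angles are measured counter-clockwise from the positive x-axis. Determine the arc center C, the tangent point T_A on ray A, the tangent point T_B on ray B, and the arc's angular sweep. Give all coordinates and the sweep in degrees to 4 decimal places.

center=(33.5822,-9.1930) T_A=(26.0659,-11.8480) T_B=(25.6577,-10.0572) sweep=13.2310

bisector direction at 12.8390° = (0.974998,0.222212)
center distance |VC| = r/sin(θ/2) = 7.971439/sin(83.3845°) = 8.024872
C = V + |VC|·bis = (33.5822,-9.1930)
T_A = V + ((C−V)·d_A)·d_A = V + 0.9245·d_A = (26.0659,-11.8480)
T_B = V + ((C−V)·d_B)·d_B = V + 0.9245·d_B = (25.6577,-10.0572)
sweep = 180° − θ = 13.2310°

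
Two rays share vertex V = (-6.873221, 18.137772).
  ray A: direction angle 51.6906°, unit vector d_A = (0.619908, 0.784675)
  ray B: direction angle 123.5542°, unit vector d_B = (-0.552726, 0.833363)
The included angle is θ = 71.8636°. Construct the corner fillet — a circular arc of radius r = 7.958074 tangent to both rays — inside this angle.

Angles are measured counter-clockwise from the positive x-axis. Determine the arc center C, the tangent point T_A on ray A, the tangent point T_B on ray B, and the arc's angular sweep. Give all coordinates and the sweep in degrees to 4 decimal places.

bisector direction at 87.6224° = (0.041485,0.999139)
center distance |VC| = r/sin(θ/2) = 7.958074/sin(35.9318°) = 13.561312
C = V + |VC|·bis = (-6.3106,31.6874)
T_A = V + ((C−V)·d_A)·d_A = V + 10.9808·d_A = (-0.0661,26.7541)
T_B = V + ((C−V)·d_B)·d_B = V + 10.9808·d_B = (-12.9426,27.2888)
sweep = 180° − θ = 108.1364°

center=(-6.3106,31.6874) T_A=(-0.0661,26.7541) T_B=(-12.9426,27.2888) sweep=108.1364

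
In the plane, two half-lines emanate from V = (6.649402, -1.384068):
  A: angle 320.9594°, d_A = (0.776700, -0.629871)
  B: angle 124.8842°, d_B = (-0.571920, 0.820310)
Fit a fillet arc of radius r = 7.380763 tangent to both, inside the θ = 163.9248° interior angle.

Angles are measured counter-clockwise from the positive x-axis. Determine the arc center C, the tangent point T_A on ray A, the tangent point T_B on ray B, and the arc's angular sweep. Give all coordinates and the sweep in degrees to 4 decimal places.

center=(12.1078,3.6921) T_A=(7.4589,-2.0405) T_B=(6.0533,-0.5291) sweep=16.0752

bisector direction at 42.9218° = (0.732284,0.681000)
center distance |VC| = r/sin(θ/2) = 7.380763/sin(81.9624°) = 7.453987
C = V + |VC|·bis = (12.1078,3.6921)
T_A = V + ((C−V)·d_A)·d_A = V + 1.0422·d_A = (7.4589,-2.0405)
T_B = V + ((C−V)·d_B)·d_B = V + 1.0422·d_B = (6.0533,-0.5291)
sweep = 180° − θ = 16.0752°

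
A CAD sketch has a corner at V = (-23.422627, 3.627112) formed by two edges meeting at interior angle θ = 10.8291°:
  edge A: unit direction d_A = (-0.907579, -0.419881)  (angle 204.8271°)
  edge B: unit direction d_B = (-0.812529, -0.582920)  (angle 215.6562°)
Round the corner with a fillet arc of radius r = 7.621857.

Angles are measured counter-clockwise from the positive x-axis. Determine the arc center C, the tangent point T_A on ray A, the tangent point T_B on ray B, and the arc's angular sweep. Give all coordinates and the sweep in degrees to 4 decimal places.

center=(-93.2034,-37.0542) T_A=(-96.4037,-30.1368) T_B=(-88.7604,-43.2472) sweep=169.1709

bisector direction at 210.2417° = (-0.863909,-0.503648)
center distance |VC| = r/sin(θ/2) = 7.621857/sin(5.4146°) = 80.773271
C = V + |VC|·bis = (-93.2034,-37.0542)
T_A = V + ((C−V)·d_A)·d_A = V + 80.4129·d_A = (-96.4037,-30.1368)
T_B = V + ((C−V)·d_B)·d_B = V + 80.4129·d_B = (-88.7604,-43.2472)
sweep = 180° − θ = 169.1709°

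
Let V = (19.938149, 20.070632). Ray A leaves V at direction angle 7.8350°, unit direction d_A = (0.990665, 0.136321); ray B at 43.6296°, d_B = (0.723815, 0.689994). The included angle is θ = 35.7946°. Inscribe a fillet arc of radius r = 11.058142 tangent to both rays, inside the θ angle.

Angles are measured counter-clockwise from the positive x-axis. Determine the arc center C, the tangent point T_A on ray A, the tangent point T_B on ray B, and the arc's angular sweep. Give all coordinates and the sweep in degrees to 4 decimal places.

center=(52.3532,35.6935) T_A=(53.8607,24.7386) T_B=(44.7232,43.6975) sweep=144.2054

bisector direction at 25.7323° = (0.900832,0.434167)
center distance |VC| = r/sin(θ/2) = 11.058142/sin(17.8973°) = 35.983463
C = V + |VC|·bis = (52.3532,35.6935)
T_A = V + ((C−V)·d_A)·d_A = V + 34.2422·d_A = (53.8607,24.7386)
T_B = V + ((C−V)·d_B)·d_B = V + 34.2422·d_B = (44.7232,43.6975)
sweep = 180° − θ = 144.2054°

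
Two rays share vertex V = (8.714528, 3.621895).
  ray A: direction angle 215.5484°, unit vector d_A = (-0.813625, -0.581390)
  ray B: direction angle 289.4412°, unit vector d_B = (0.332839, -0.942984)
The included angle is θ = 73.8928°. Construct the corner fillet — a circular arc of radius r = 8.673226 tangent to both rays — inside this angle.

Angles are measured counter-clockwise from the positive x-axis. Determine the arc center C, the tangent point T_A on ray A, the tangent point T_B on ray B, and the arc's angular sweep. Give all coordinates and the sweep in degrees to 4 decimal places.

center=(4.3742,-10.1396) T_A=(-0.6683,-3.0828) T_B=(12.5529,-7.2528) sweep=106.1072

bisector direction at 252.4948° = (-0.300792,-0.953690)
center distance |VC| = r/sin(θ/2) = 8.673226/sin(36.9464°) = 14.429700
C = V + |VC|·bis = (4.3742,-10.1396)
T_A = V + ((C−V)·d_A)·d_A = V + 11.5322·d_A = (-0.6683,-3.0828)
T_B = V + ((C−V)·d_B)·d_B = V + 11.5322·d_B = (12.5529,-7.2528)
sweep = 180° − θ = 106.1072°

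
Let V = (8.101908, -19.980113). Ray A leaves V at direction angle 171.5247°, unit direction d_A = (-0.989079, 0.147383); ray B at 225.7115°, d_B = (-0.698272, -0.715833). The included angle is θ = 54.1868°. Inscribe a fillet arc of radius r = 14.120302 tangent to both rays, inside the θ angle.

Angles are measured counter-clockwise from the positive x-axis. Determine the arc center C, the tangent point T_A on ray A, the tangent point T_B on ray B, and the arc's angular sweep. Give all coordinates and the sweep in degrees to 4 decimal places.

bisector direction at 198.6181° = (-0.947668,-0.319259)
center distance |VC| = r/sin(θ/2) = 14.120302/sin(27.0934°) = 31.003489
C = V + |VC|·bis = (-21.2791,-29.8782)
T_A = V + ((C−V)·d_A)·d_A = V + 27.6013·d_A = (-19.1980,-15.9121)
T_B = V + ((C−V)·d_B)·d_B = V + 27.6013·d_B = (-11.1713,-39.7381)
sweep = 180° − θ = 125.8132°

center=(-21.2791,-29.8782) T_A=(-19.1980,-15.9121) T_B=(-11.1713,-39.7381) sweep=125.8132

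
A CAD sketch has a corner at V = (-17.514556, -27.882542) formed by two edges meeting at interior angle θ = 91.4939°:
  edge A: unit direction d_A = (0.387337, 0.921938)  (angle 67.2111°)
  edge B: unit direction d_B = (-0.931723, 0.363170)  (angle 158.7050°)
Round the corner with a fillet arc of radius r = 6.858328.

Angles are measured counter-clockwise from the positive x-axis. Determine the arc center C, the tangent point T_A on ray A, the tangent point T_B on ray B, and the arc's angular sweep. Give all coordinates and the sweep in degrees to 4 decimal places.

bisector direction at 112.9581° = (-0.390057,0.920791)
center distance |VC| = r/sin(θ/2) = 6.858328/sin(45.7469°) = 9.575129
C = V + |VC|·bis = (-21.2494,-19.0659)
T_A = V + ((C−V)·d_A)·d_A = V + 6.6818·d_A = (-14.9264,-21.7223)
T_B = V + ((C−V)·d_B)·d_B = V + 6.6818·d_B = (-23.7401,-25.4559)
sweep = 180° − θ = 88.5061°

center=(-21.2494,-19.0659) T_A=(-14.9264,-21.7223) T_B=(-23.7401,-25.4559) sweep=88.5061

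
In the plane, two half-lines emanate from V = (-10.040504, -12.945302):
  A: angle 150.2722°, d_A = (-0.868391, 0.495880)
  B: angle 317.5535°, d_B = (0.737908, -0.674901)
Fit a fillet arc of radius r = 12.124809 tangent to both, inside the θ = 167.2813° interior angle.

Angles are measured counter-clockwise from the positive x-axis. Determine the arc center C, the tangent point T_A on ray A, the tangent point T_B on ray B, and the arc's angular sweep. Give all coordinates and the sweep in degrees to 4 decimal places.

center=(-17.2264,-22.8043) T_A=(-11.2140,-12.2752) T_B=(-9.0434,-13.8573) sweep=12.7187

bisector direction at 233.9129° = (-0.589015,-0.808122)
center distance |VC| = r/sin(θ/2) = 12.124809/sin(83.6406°) = 12.199878
C = V + |VC|·bis = (-17.2264,-22.8043)
T_A = V + ((C−V)·d_A)·d_A = V + 1.3513·d_A = (-11.2140,-12.2752)
T_B = V + ((C−V)·d_B)·d_B = V + 1.3513·d_B = (-9.0434,-13.8573)
sweep = 180° − θ = 12.7187°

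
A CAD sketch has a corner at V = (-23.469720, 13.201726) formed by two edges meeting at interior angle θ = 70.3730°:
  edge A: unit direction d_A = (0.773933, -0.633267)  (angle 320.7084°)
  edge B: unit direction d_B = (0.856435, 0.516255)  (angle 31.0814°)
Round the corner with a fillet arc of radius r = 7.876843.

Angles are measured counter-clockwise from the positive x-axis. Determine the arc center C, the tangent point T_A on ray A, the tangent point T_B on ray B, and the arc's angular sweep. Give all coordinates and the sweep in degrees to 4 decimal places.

bisector direction at 355.8949° = (0.997434,-0.071586)
center distance |VC| = r/sin(θ/2) = 7.876843/sin(35.1865°) = 13.669385
C = V + |VC|·bis = (-9.8354,12.2232)
T_A = V + ((C−V)·d_A)·d_A = V + 11.1717·d_A = (-14.8236,6.1270)
T_B = V + ((C−V)·d_B)·d_B = V + 11.1717·d_B = (-13.9019,18.9692)
sweep = 180° − θ = 109.6270°

center=(-9.8354,12.2232) T_A=(-14.8236,6.1270) T_B=(-13.9019,18.9692) sweep=109.6270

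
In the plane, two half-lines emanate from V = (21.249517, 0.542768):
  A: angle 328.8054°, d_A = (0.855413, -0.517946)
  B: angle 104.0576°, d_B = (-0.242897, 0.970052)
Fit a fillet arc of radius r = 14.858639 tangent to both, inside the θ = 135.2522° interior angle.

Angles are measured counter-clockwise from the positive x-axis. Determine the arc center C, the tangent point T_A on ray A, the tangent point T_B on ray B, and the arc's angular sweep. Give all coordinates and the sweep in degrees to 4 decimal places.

bisector direction at 36.4315° = (0.804567,0.593861)
center distance |VC| = r/sin(θ/2) = 14.858639/sin(67.6261°) = 16.068266
C = V + |VC|·bis = (34.1775,10.0851)
T_A = V + ((C−V)·d_A)·d_A = V + 6.1164·d_A = (26.4815,-2.6252)
T_B = V + ((C−V)·d_B)·d_B = V + 6.1164·d_B = (19.7639,6.4760)
sweep = 180° − θ = 44.7478°

center=(34.1775,10.0851) T_A=(26.4815,-2.6252) T_B=(19.7639,6.4760) sweep=44.7478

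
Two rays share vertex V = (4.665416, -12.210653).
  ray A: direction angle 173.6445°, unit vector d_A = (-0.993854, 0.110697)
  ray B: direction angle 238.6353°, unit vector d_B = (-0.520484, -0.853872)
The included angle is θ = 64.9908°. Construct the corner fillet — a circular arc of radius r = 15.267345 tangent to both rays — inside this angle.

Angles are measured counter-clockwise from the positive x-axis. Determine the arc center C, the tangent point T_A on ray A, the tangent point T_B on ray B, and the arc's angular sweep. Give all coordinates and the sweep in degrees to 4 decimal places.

bisector direction at 206.1399° = (-0.897721,-0.440564)
center distance |VC| = r/sin(θ/2) = 15.267345/sin(32.4954°) = 28.418538
C = V + |VC|·bis = (-20.8465,-24.7309)
T_A = V + ((C−V)·d_A)·d_A = V + 23.9692·d_A = (-19.1565,-9.5573)
T_B = V + ((C−V)·d_B)·d_B = V + 23.9692·d_B = (-7.8101,-32.6773)
sweep = 180° − θ = 115.0092°

center=(-20.8465,-24.7309) T_A=(-19.1565,-9.5573) T_B=(-7.8101,-32.6773) sweep=115.0092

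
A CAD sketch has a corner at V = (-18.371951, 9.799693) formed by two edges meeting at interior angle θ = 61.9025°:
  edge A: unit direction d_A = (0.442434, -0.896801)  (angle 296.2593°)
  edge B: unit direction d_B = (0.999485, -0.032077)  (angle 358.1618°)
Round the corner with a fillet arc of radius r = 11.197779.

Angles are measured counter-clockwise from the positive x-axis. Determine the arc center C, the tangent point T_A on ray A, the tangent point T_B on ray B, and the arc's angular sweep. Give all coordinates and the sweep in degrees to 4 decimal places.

center=(-0.0686,-1.9913) T_A=(-10.1107,-6.9456) T_B=(0.2906,9.2007) sweep=118.0975

bisector direction at 327.2106° = (0.840666,-0.541553)
center distance |VC| = r/sin(θ/2) = 11.197779/sin(30.9513°) = 21.772492
C = V + |VC|·bis = (-0.0686,-1.9913)
T_A = V + ((C−V)·d_A)·d_A = V + 18.6722·d_A = (-10.1107,-6.9456)
T_B = V + ((C−V)·d_B)·d_B = V + 18.6722·d_B = (0.2906,9.2007)
sweep = 180° − θ = 118.0975°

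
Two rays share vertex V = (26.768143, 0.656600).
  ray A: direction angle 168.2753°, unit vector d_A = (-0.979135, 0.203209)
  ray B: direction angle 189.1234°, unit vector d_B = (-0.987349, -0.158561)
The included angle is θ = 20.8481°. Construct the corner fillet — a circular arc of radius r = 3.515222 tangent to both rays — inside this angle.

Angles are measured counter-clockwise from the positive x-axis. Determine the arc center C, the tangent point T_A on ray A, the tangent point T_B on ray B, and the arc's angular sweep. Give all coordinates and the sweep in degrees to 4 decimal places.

center=(7.3447,1.0976) T_A=(8.0591,4.5395) T_B=(7.9021,-2.3732) sweep=159.1519

bisector direction at 178.6993° = (-0.999742,0.022699)
center distance |VC| = r/sin(θ/2) = 3.515222/sin(10.4240°) = 19.428417
C = V + |VC|·bis = (7.3447,1.0976)
T_A = V + ((C−V)·d_A)·d_A = V + 19.1078·d_A = (8.0591,4.5395)
T_B = V + ((C−V)·d_B)·d_B = V + 19.1078·d_B = (7.9021,-2.3732)
sweep = 180° − θ = 159.1519°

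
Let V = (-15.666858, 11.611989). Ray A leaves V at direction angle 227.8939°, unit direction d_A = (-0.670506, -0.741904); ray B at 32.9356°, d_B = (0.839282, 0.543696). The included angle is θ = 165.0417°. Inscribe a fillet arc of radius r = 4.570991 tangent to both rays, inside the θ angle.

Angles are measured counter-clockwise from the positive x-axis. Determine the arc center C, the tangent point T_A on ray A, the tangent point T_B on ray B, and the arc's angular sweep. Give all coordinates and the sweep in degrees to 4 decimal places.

center=(-12.6780,8.1019) T_A=(-16.0692,11.1668) T_B=(-15.1632,11.9383) sweep=14.9583

bisector direction at 310.4147° = (0.648316,-0.761371)
center distance |VC| = r/sin(θ/2) = 4.570991/sin(82.5208°) = 4.610213
C = V + |VC|·bis = (-12.6780,8.1019)
T_A = V + ((C−V)·d_A)·d_A = V + 0.6001·d_A = (-16.0692,11.1668)
T_B = V + ((C−V)·d_B)·d_B = V + 0.6001·d_B = (-15.1632,11.9383)
sweep = 180° − θ = 14.9583°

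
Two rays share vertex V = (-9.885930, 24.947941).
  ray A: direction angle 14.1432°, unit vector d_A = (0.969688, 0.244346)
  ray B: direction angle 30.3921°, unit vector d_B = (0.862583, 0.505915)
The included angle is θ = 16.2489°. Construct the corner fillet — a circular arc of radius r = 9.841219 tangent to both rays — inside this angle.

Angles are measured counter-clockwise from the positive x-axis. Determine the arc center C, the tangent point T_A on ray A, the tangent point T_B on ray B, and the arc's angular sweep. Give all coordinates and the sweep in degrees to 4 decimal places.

center=(54.5569,51.3354) T_A=(56.9616,41.7925) T_B=(49.5781,59.8242) sweep=163.7511

bisector direction at 22.2676° = (0.925424,0.378934)
center distance |VC| = r/sin(θ/2) = 9.841219/sin(8.1244°) = 69.636015
C = V + |VC|·bis = (54.5569,51.3354)
T_A = V + ((C−V)·d_A)·d_A = V + 68.9371·d_A = (56.9616,41.7925)
T_B = V + ((C−V)·d_B)·d_B = V + 68.9371·d_B = (49.5781,59.8242)
sweep = 180° − θ = 163.7511°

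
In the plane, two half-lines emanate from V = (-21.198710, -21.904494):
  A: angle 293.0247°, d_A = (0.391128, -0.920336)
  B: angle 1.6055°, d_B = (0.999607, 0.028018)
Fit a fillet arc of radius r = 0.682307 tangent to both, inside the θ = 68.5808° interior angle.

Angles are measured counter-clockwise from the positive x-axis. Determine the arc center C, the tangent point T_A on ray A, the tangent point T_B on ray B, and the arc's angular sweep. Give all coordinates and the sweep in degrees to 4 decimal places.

center=(-20.1794,-22.5585) T_A=(-20.8074,-22.8254) T_B=(-20.1985,-21.8765) sweep=111.4192

bisector direction at 327.3151° = (0.841653,-0.540019)
center distance |VC| = r/sin(θ/2) = 0.682307/sin(34.2904°) = 1.211079
C = V + |VC|·bis = (-20.1794,-22.5585)
T_A = V + ((C−V)·d_A)·d_A = V + 1.0006·d_A = (-20.8074,-22.8254)
T_B = V + ((C−V)·d_B)·d_B = V + 1.0006·d_B = (-20.1985,-21.8765)
sweep = 180° − θ = 111.4192°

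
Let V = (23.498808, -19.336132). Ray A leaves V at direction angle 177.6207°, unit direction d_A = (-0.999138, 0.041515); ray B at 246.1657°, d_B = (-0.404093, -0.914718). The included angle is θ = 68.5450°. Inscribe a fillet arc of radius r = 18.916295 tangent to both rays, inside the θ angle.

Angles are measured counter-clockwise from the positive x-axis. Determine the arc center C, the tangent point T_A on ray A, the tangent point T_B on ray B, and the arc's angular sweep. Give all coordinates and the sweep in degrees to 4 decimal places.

bisector direction at 211.8932° = (-0.849034,-0.528338)
center distance |VC| = r/sin(θ/2) = 18.916295/sin(34.2725°) = 33.591377
C = V + |VC|·bis = (-5.0214,-37.0837)
T_A = V + ((C−V)·d_A)·d_A = V + 27.7589·d_A = (-4.2361,-18.1837)
T_B = V + ((C−V)·d_B)·d_B = V + 27.7589·d_B = (12.2816,-44.7277)
sweep = 180° − θ = 111.4550°

center=(-5.0214,-37.0837) T_A=(-4.2361,-18.1837) T_B=(12.2816,-44.7277) sweep=111.4550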